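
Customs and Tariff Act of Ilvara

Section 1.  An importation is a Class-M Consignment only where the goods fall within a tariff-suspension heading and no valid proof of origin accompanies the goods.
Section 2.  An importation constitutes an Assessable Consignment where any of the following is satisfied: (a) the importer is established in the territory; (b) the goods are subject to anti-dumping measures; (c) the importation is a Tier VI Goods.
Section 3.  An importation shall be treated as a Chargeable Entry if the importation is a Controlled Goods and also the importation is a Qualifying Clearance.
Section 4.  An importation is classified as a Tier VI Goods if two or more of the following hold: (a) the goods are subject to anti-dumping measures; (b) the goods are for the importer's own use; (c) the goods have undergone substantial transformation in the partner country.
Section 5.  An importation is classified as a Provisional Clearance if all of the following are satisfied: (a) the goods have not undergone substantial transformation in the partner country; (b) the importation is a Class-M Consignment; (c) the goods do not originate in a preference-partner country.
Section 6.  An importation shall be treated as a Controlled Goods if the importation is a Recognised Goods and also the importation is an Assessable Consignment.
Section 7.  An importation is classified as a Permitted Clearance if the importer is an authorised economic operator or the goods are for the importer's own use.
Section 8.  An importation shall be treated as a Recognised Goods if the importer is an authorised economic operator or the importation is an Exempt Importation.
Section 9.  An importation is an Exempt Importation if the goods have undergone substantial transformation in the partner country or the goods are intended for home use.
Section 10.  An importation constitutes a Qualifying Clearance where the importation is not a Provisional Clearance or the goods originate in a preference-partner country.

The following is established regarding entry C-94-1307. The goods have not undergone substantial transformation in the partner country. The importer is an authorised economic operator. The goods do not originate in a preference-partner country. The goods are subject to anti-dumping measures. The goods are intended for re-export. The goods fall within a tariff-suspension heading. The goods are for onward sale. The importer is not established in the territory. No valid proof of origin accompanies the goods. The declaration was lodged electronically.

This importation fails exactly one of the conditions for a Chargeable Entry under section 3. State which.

Qualifying Clearance

section 9 — Exempt Importation: [the goods have undergone substantial transformation in the partner country? no] OR [the goods are intended for home use? no] → not satisfied.
section 8 — Recognised Goods: [the importer is an authorised economic operator? yes] OR [Exempt Importation (section 9)? no] → satisfied.
section 4 — Tier VI Goods: the goods are subject to anti-dumping measures? yes; the goods are for the importer's own use? no; the goods have undergone substantial transformation in the partner country? no — 1 of 3 hold (need ≥2) → not satisfied.
section 2 — Assessable Consignment: [the importer is established in the territory? no] OR [the goods are subject to anti-dumping measures? yes] OR [Tier VI Goods (section 4)? no] → satisfied.
section 6 — Controlled Goods: [Recognised Goods (section 8)? yes] AND [Assessable Consignment (section 2)? yes] → satisfied.
section 1 — Class-M Consignment: [the goods fall within a tariff-suspension heading? yes] AND [no valid proof of origin accompanies the goods? yes] → satisfied.
section 5 — Provisional Clearance: [the goods have not undergone substantial transformation in the partner country? yes] AND [Class-M Consignment (section 1)? yes] AND [the goods do not originate in a preference-partner country? yes] → satisfied.
section 10 — Qualifying Clearance: [not a Provisional Clearance (section 5)? no] OR [the goods originate in a preference-partner country? no] → not satisfied.
section 3 — Chargeable Entry: [Controlled Goods (section 6)? yes] AND [Qualifying Clearance (section 10)? no] → not satisfied.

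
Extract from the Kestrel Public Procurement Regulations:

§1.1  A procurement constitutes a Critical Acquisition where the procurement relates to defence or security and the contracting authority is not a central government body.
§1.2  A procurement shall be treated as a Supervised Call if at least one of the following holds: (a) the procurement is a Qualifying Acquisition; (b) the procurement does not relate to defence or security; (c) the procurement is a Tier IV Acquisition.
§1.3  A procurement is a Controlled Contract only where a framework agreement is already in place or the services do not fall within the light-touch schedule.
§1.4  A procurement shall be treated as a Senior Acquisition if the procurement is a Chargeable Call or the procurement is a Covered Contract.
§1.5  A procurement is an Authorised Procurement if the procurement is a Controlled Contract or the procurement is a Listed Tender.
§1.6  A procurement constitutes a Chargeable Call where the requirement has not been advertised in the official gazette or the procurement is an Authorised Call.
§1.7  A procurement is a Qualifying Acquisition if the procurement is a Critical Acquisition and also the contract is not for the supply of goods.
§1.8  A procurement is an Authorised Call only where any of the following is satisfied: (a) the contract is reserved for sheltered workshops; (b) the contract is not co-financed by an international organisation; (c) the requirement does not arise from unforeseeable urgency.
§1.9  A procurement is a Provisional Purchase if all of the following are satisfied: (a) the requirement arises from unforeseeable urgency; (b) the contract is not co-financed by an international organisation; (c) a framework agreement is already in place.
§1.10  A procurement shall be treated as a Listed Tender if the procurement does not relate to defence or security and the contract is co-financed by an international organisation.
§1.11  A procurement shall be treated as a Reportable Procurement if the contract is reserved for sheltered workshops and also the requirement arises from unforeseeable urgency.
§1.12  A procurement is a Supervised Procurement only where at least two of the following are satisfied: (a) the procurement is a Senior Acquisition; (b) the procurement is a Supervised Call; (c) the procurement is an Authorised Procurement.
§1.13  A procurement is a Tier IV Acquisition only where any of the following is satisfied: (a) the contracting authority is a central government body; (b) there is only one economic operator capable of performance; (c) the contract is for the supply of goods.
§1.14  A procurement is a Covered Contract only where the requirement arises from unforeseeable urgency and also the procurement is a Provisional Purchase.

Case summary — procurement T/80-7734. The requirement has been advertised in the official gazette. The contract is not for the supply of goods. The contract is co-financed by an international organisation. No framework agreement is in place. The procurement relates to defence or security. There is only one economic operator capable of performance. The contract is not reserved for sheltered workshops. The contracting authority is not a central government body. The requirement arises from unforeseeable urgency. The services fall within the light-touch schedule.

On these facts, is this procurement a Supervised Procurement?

No

Under §1.8: the contract is reserved for sheltered workshops? no; or the contract is not co-financed by an international organisation? no; or the requirement does not arise from unforeseeable urgency? no. So the procurement is not an Authorised Call.
Under §1.6: the requirement has not been advertised in the official gazette? no; or Authorised Call (§1.8)? no. So the procurement is not a Chargeable Call.
Under §1.9: the requirement arises from unforeseeable urgency? yes; and the contract is not co-financed by an international organisation? no; and a framework agreement is already in place? no. So the procurement is not a Provisional Purchase.
Under §1.14: the requirement arises from unforeseeable urgency? yes; and Provisional Purchase (§1.9)? no. So the procurement is not a Covered Contract.
Under §1.4: Chargeable Call (§1.6)? no; or Covered Contract (§1.14)? no. So the procurement is not a Senior Acquisition.
Under §1.1: the procurement relates to defence or security? yes; and the contracting authority is not a central government body? yes. So the procurement is a Critical Acquisition.
Under §1.7: Critical Acquisition (§1.1)? yes; and the contract is not for the supply of goods? yes. So the procurement is a Qualifying Acquisition.
Under §1.13: the contracting authority is a central government body? no; or there is only one economic operator capable of performance? yes; or the contract is for the supply of goods? no. So the procurement is a Tier IV Acquisition.
Under §1.2: Qualifying Acquisition (§1.7)? yes; or the procurement does not relate to defence or security? no; or Tier IV Acquisition (§1.13)? yes. So the procurement is a Supervised Call.
Under §1.3: a framework agreement is already in place? no; or the services do not fall within the light-touch schedule? no. So the procurement is not a Controlled Contract.
Under §1.10: the procurement does not relate to defence or security? no; and the contract is co-financed by an international organisation? yes. So the procurement is not a Listed Tender.
Under §1.5: Controlled Contract (§1.3)? no; or Listed Tender (§1.10)? no. So the procurement is not an Authorised Procurement.
Under §1.12: Senior Acquisition (§1.4)? no; Supervised Call (§1.2)? yes; Authorised Procurement (§1.5)? no — 1 of 3 hold (need ≥2) → not satisfied.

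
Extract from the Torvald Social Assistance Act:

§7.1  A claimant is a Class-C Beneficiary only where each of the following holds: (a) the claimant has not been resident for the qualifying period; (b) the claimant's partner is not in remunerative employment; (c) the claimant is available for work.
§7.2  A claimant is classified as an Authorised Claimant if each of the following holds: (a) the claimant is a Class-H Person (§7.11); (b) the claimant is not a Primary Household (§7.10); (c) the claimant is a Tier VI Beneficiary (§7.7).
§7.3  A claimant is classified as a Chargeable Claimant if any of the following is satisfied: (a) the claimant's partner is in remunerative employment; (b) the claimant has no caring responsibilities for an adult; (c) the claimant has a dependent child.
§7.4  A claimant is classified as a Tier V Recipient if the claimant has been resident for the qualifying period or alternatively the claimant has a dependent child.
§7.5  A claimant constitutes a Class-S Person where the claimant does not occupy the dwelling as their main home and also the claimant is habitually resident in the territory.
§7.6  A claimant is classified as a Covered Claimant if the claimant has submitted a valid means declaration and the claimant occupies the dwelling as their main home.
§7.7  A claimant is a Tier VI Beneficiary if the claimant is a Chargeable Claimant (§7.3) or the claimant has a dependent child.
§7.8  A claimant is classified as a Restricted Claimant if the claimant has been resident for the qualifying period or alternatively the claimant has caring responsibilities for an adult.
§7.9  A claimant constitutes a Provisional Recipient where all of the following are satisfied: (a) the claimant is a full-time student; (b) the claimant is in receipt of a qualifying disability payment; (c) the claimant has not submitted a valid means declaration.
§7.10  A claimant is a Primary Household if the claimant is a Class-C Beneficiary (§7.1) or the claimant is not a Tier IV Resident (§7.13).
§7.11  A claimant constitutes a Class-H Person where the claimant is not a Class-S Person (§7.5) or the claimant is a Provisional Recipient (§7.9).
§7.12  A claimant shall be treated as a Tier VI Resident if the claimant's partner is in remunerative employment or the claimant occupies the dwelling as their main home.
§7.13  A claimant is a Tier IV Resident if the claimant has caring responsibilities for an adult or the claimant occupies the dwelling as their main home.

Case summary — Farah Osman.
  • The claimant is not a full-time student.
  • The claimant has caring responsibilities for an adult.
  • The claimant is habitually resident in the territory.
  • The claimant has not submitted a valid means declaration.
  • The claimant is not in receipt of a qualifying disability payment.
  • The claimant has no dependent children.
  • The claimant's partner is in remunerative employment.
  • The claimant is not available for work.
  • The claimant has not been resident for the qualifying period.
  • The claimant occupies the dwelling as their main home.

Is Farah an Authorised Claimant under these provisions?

§7.5 — Class-S Person: [the claimant does not occupy the dwelling as their main home? no] AND [the claimant is habitually resident in the territory? yes] → not satisfied.
§7.9 — Provisional Recipient: [the claimant is a full-time student? no] AND [the claimant is in receipt of a qualifying disability payment? no] AND [the claimant has not submitted a valid means declaration? yes] → not satisfied.
§7.11 — Class-H Person: [not a Class-S Person (§7.5)? yes] OR [Provisional Recipient (§7.9)? no] → satisfied.
§7.1 — Class-C Beneficiary: [the claimant has not been resident for the qualifying period? yes] AND [the claimant's partner is not in remunerative employment? no] AND [the claimant is available for work? no] → not satisfied.
§7.13 — Tier IV Resident: [the claimant has caring responsibilities for an adult? yes] OR [the claimant occupies the dwelling as their main home? yes] → satisfied.
§7.10 — Primary Household: [Class-C Beneficiary (§7.1)? no] OR [not a Tier IV Resident (§7.13)? no] → not satisfied.
§7.3 — Chargeable Claimant: [the claimant's partner is in remunerative employment? yes] OR [the claimant has no caring responsibilities for an adult? no] OR [the claimant has a dependent child? no] → satisfied.
§7.7 — Tier VI Beneficiary: [Chargeable Claimant (§7.3)? yes] OR [the claimant has a dependent child? no] → satisfied.
§7.2 — Authorised Claimant: [Class-H Person (§7.11)? yes] AND [not a Primary Household (§7.10)? yes] AND [Tier VI Beneficiary (§7.7)? yes] → satisfied.

Yes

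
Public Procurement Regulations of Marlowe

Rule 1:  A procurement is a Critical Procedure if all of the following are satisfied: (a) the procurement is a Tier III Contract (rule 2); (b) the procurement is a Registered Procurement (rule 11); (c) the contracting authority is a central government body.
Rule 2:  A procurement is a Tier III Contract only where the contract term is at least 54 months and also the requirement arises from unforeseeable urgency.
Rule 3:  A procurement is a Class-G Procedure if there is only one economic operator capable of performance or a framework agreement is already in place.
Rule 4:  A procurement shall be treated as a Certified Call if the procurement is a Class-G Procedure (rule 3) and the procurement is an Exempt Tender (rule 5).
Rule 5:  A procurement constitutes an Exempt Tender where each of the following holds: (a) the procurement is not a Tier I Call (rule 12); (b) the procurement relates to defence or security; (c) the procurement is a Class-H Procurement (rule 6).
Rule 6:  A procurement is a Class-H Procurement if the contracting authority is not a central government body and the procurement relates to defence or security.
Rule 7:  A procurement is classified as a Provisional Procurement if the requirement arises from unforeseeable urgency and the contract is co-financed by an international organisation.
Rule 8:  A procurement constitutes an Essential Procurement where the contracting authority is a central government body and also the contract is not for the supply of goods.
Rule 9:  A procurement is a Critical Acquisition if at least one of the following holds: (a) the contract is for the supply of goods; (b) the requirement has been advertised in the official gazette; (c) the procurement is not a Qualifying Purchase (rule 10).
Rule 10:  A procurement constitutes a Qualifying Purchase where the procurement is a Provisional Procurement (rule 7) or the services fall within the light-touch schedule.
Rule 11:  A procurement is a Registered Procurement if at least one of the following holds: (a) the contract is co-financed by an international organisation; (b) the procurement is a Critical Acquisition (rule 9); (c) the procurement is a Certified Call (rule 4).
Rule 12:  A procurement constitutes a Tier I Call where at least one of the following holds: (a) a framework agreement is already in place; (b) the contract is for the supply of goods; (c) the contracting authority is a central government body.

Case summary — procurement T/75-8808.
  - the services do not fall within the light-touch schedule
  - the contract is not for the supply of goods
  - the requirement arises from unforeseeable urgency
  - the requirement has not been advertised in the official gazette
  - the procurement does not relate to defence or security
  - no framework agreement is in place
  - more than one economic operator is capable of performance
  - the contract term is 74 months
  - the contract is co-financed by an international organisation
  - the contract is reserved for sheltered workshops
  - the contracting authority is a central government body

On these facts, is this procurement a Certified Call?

rule 3 — Class-G Procedure: [there is only one economic operator capable of performance? no] OR [a framework agreement is already in place? no] → not satisfied.
rule 12 — Tier I Call: [a framework agreement is already in place? no] OR [the contract is for the supply of goods? no] OR [the contracting authority is a central government body? yes] → satisfied.
rule 6 — Class-H Procurement: [the contracting authority is not a central government body? no] AND [the procurement relates to defence or security? no] → not satisfied.
rule 5 — Exempt Tender: [not a Tier I Call (rule 12)? no] AND [the procurement relates to defence or security? no] AND [Class-H Procurement (rule 6)? no] → not satisfied.
rule 4 — Certified Call: [Class-G Procedure (rule 3)? no] AND [Exempt Tender (rule 5)? no] → not satisfied.

No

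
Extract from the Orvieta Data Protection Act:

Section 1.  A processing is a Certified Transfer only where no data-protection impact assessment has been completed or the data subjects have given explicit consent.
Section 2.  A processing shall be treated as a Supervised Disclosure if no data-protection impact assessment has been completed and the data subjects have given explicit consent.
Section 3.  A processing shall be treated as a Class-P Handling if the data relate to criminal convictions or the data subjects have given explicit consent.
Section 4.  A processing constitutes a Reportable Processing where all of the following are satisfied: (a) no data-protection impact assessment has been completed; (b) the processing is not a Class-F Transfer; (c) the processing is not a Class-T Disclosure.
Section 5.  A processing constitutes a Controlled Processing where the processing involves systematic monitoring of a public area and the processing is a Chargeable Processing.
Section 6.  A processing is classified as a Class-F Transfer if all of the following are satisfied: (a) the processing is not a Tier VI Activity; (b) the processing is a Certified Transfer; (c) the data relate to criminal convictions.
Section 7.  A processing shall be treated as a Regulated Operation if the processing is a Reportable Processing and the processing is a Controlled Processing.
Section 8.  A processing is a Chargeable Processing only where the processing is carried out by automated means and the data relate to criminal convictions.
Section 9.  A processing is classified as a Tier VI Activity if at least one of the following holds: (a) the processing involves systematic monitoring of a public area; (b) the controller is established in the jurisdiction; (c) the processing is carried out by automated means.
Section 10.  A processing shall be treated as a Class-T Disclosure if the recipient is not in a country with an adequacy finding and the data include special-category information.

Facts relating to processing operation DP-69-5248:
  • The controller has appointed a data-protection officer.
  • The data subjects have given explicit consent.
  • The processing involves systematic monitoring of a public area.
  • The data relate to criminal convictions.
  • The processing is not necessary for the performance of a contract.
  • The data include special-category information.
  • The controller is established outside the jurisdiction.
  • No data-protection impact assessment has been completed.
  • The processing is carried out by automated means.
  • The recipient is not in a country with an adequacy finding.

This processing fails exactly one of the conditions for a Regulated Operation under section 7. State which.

Reportable Processing

section 9 — Tier VI Activity: [the processing involves systematic monitoring of a public area? yes] OR [the controller is established in the jurisdiction? no] OR [the processing is carried out by automated means? yes] → satisfied.
section 1 — Certified Transfer: [no data-protection impact assessment has been completed? yes] OR [the data subjects have given explicit consent? yes] → satisfied.
section 6 — Class-F Transfer: [not a Tier VI Activity (section 9)? no] AND [Certified Transfer (section 1)? yes] AND [the data relate to criminal convictions? yes] → not satisfied.
section 10 — Class-T Disclosure: [the recipient is not in a country with an adequacy finding? yes] AND [the data include special-category information? yes] → satisfied.
section 4 — Reportable Processing: [no data-protection impact assessment has been completed? yes] AND [not a Class-F Transfer (section 6)? yes] AND [not a Class-T Disclosure (section 10)? no] → not satisfied.
section 8 — Chargeable Processing: [the processing is carried out by automated means? yes] AND [the data relate to criminal convictions? yes] → satisfied.
section 5 — Controlled Processing: [the processing involves systematic monitoring of a public area? yes] AND [Chargeable Processing (section 8)? yes] → satisfied.
section 7 — Regulated Operation: [Reportable Processing (section 4)? no] AND [Controlled Processing (section 5)? yes] → not satisfied.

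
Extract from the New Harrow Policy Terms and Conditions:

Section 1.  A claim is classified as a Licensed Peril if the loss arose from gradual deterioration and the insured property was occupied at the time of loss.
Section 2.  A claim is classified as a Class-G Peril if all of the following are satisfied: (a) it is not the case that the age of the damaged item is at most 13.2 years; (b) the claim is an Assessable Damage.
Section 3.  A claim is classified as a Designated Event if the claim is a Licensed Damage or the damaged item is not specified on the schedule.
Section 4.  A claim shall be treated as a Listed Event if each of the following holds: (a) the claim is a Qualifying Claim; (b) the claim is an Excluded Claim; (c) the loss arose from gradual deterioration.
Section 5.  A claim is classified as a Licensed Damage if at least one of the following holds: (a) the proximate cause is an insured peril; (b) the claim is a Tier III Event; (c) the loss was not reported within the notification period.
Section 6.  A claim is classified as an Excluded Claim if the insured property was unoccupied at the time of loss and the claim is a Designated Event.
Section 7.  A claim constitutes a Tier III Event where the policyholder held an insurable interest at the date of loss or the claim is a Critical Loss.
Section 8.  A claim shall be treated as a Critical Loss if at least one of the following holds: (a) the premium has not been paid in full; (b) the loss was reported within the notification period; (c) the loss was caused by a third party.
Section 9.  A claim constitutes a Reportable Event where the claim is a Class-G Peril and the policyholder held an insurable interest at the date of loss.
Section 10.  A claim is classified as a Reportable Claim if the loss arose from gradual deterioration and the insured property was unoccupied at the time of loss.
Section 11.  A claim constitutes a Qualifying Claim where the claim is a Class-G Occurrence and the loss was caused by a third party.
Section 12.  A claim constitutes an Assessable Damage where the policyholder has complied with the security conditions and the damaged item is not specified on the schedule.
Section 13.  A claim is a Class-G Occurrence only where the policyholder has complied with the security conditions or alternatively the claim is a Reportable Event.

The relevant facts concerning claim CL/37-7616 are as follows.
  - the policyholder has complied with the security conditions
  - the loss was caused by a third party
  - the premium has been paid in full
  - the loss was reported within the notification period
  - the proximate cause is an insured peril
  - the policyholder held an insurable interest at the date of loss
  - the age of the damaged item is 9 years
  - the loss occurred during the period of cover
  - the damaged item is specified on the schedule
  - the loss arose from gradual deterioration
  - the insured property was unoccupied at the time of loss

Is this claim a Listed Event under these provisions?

Under section 12: the policyholder has complied with the security conditions? yes; and the damaged item is not specified on the schedule? no. So the claim is not an Assessable Damage.
Under section 2: age of the damaged item: 9 years ≤ 13.2 years? yes, so negated condition no; and Assessable Damage (section 12)? no. So the claim is not a Class-G Peril.
Under section 9: Class-G Peril (section 2)? no; and the policyholder held an insurable interest at the date of loss? yes. So the claim is not a Reportable Event.
Under section 13: the policyholder has complied with the security conditions? yes; or Reportable Event (section 9)? no. So the claim is a Class-G Occurrence.
Under section 11: Class-G Occurrence (section 13)? yes; and the loss was caused by a third party? yes. So the claim is a Qualifying Claim.
Under section 8: the premium has not been paid in full? no; or the loss was reported within the notification period? yes; or the loss was caused by a third party? yes. So the claim is a Critical Loss.
Under section 7: the policyholder held an insurable interest at the date of loss? yes; or Critical Loss (section 8)? yes. So the claim is a Tier III Event.
Under section 5: the proximate cause is an insured peril? yes; or Tier III Event (section 7)? yes; or the loss was not reported within the notification period? no. So the claim is a Licensed Damage.
Under section 3: Licensed Damage (section 5)? yes; or the damaged item is not specified on the schedule? no. So the claim is a Designated Event.
Under section 6: the insured property was unoccupied at the time of loss? yes; and Designated Event (section 3)? yes. So the claim is an Excluded Claim.
Under section 4: Qualifying Claim (section 11)? yes; and Excluded Claim (section 6)? yes; and the loss arose from gradual deterioration? yes. So the claim is a Listed Event.

Yes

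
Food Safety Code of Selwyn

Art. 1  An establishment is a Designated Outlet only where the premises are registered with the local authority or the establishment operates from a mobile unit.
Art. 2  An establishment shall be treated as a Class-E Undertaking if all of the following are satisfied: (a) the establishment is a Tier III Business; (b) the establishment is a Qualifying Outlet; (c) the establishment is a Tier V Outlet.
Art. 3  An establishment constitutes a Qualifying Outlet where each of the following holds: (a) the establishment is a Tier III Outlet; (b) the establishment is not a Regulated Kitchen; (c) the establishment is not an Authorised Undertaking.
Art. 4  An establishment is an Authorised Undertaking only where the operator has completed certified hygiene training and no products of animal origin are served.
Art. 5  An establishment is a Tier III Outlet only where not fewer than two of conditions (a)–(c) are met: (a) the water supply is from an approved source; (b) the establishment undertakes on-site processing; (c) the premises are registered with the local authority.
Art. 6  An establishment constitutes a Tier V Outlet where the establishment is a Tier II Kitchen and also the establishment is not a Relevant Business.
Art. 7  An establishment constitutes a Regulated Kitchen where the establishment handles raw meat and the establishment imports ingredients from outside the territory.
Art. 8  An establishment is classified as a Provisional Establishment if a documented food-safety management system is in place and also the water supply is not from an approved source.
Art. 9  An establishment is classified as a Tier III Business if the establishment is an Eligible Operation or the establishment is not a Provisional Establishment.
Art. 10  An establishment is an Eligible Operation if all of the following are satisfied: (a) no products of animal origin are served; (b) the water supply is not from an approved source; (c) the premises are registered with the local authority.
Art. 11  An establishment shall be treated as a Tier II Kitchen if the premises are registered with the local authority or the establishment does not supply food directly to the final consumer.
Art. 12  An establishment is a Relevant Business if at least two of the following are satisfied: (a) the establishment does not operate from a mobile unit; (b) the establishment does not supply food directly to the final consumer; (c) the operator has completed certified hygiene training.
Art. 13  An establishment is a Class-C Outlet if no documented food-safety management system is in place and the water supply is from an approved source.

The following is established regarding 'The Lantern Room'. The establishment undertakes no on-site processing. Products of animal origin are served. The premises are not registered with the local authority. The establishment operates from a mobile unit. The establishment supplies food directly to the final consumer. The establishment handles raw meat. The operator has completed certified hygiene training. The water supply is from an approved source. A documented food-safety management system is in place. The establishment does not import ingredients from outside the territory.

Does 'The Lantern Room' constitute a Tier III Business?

Under article 10: no products of animal origin are served? no; and the water supply is not from an approved source? no; and the premises are registered with the local authority? no. So the establishment is not an Eligible Operation.
Under article 8: a documented food-safety management system is in place? yes; and the water supply is not from an approved source? no. So the establishment is not a Provisional Establishment.
Under article 9: Eligible Operation (article 10)? no; or not a Provisional Establishment (article 8)? yes. So the establishment is a Tier III Business.

Yes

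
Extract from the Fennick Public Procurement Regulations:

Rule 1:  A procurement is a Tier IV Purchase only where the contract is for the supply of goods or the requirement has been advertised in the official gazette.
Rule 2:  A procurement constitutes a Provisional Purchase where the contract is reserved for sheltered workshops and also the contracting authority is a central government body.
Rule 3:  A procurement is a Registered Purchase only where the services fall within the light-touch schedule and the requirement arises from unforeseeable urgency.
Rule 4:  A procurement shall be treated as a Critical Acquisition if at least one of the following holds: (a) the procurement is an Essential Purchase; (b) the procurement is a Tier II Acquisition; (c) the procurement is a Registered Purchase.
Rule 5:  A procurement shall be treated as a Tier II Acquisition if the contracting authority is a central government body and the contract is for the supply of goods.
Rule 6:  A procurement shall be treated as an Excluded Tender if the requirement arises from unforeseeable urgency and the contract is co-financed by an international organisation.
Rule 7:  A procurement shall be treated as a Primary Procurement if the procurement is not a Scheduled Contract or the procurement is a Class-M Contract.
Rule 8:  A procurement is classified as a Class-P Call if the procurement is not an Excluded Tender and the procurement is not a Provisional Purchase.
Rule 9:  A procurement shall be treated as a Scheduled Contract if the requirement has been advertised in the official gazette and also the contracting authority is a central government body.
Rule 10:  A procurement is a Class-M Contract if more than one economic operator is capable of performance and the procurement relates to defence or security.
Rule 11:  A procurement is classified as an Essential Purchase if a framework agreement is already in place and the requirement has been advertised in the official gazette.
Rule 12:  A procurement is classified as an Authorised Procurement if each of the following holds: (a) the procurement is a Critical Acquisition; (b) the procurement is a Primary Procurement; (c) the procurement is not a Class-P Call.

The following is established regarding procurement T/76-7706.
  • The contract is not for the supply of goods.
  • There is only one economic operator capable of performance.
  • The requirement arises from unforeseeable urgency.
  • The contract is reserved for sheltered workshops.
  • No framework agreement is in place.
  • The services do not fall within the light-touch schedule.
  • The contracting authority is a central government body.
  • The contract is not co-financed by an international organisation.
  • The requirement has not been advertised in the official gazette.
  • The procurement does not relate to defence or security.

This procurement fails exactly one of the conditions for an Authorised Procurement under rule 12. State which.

Critical Acquisition

rule 11 — Essential Purchase: [a framework agreement is already in place? no] AND [the requirement has been advertised in the official gazette? no] → not satisfied.
rule 5 — Tier II Acquisition: [the contracting authority is a central government body? yes] AND [the contract is for the supply of goods? no] → not satisfied.
rule 3 — Registered Purchase: [the services fall within the light-touch schedule? no] AND [the requirement arises from unforeseeable urgency? yes] → not satisfied.
rule 4 — Critical Acquisition: [Essential Purchase (rule 11)? no] OR [Tier II Acquisition (rule 5)? no] OR [Registered Purchase (rule 3)? no] → not satisfied.
rule 9 — Scheduled Contract: [the requirement has been advertised in the official gazette? no] AND [the contracting authority is a central government body? yes] → not satisfied.
rule 10 — Class-M Contract: [more than one economic operator is capable of performance? no] AND [the procurement relates to defence or security? no] → not satisfied.
rule 7 — Primary Procurement: [not a Scheduled Contract (rule 9)? yes] OR [Class-M Contract (rule 10)? no] → satisfied.
rule 6 — Excluded Tender: [the requirement arises from unforeseeable urgency? yes] AND [the contract is co-financed by an international organisation? no] → not satisfied.
rule 2 — Provisional Purchase: [the contract is reserved for sheltered workshops? yes] AND [the contracting authority is a central government body? yes] → satisfied.
rule 8 — Class-P Call: [not an Excluded Tender (rule 6)? yes] AND [not a Provisional Purchase (rule 2)? no] → not satisfied.
rule 12 — Authorised Procurement: [Critical Acquisition (rule 4)? no] AND [Primary Procurement (rule 7)? yes] AND [not a Class-P Call (rule 8)? yes] → not satisfied.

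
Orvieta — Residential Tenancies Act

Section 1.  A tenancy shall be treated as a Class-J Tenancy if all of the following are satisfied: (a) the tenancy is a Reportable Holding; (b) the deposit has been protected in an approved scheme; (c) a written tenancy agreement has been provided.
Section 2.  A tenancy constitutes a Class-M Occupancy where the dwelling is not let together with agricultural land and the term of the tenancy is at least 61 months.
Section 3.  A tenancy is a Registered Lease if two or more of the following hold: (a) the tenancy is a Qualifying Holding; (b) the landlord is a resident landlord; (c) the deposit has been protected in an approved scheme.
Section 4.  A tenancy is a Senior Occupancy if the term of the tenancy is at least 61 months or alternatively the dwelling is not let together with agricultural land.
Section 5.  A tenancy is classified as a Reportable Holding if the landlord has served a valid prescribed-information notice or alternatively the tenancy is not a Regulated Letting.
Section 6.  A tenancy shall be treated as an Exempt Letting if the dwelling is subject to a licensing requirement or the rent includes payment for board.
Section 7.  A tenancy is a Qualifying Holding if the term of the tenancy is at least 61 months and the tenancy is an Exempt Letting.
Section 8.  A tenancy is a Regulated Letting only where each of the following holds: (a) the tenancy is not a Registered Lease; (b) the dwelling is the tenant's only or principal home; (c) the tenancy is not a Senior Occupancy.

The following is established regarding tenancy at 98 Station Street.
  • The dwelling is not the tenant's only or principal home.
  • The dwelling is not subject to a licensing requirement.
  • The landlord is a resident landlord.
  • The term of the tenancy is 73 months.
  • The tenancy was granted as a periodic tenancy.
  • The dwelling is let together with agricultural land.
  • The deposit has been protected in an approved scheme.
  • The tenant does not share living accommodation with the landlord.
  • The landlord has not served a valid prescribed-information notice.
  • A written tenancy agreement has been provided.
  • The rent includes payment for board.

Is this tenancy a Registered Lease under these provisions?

Under section 6: the dwelling is subject to a licensing requirement? no; or the rent includes payment for board? yes. So the tenancy is an Exempt Letting.
Under section 7: term of the tenancy: 73 months ≥ 61 months? yes; and Exempt Letting (section 6)? yes. So the tenancy is a Qualifying Holding.
Under section 3: Qualifying Holding (section 7)? yes; the landlord is a resident landlord? yes; the deposit has been protected in an approved scheme? yes — 3 of 3 hold (need ≥2) → satisfied.

Yes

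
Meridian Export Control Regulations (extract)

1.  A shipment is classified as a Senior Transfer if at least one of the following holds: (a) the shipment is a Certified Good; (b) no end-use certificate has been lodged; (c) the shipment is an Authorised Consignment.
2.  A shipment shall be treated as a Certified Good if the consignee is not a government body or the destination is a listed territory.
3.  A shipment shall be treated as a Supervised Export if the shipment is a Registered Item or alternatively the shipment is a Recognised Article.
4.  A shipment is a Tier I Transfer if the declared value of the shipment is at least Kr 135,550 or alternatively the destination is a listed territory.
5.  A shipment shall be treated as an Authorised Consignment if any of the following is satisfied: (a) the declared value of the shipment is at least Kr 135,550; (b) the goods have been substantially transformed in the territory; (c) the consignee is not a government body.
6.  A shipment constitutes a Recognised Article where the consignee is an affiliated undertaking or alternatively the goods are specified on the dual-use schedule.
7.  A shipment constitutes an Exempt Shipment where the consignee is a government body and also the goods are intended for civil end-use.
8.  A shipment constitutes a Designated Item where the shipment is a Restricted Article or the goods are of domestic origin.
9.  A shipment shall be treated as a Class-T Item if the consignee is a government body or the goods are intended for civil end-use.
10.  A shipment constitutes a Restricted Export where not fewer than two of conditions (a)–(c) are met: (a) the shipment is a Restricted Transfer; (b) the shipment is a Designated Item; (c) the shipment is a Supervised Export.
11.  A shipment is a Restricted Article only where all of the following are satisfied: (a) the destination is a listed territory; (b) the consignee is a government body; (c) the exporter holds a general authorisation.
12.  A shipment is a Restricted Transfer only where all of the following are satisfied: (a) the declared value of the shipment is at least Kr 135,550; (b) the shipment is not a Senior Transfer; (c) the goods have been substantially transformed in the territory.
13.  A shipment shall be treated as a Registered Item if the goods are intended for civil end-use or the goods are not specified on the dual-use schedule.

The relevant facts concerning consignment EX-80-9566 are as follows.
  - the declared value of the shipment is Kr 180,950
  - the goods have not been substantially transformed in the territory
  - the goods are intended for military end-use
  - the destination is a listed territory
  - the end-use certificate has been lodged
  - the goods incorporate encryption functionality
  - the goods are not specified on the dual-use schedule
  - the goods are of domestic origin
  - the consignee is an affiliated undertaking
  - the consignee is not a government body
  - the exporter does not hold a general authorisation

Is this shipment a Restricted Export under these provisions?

paragraph 2 — Certified Good: [the consignee is not a government body? yes] OR [the destination is a listed territory? yes] → satisfied.
paragraph 5 — Authorised Consignment: [declared value of the shipment: Kr 180,950 ≥ Kr 135,550? yes] OR [the goods have been substantially transformed in the territory? no] OR [the consignee is not a government body? yes] → satisfied.
paragraph 1 — Senior Transfer: [Certified Good (paragraph 2)? yes] OR [no end-use certificate has been lodged? no] OR [Authorised Consignment (paragraph 5)? yes] → satisfied.
paragraph 12 — Restricted Transfer: [declared value of the shipment: Kr 180,950 ≥ Kr 135,550? yes] AND [not a Senior Transfer (paragraph 1)? no] AND [the goods have been substantially transformed in the territory? no] → not satisfied.
paragraph 11 — Restricted Article: [the destination is a listed territory? yes] AND [the consignee is a government body? no] AND [the exporter holds a general authorisation? no] → not satisfied.
paragraph 8 — Designated Item: [Restricted Article (paragraph 11)? no] OR [the goods are of domestic origin? yes] → satisfied.
paragraph 13 — Registered Item: [the goods are intended for civil end-use? no] OR [the goods are not specified on the dual-use schedule? yes] → satisfied.
paragraph 6 — Recognised Article: [the consignee is an affiliated undertaking? yes] OR [the goods are specified on the dual-use schedule? no] → satisfied.
paragraph 3 — Supervised Export: [Registered Item (paragraph 13)? yes] OR [Recognised Article (paragraph 6)? yes] → satisfied.
paragraph 10 — Restricted Export: Restricted Transfer (paragraph 12)? no; Designated Item (paragraph 8)? yes; Supervised Export (paragraph 3)? yes — 2 of 3 hold (need ≥2) → satisfied.

Yes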